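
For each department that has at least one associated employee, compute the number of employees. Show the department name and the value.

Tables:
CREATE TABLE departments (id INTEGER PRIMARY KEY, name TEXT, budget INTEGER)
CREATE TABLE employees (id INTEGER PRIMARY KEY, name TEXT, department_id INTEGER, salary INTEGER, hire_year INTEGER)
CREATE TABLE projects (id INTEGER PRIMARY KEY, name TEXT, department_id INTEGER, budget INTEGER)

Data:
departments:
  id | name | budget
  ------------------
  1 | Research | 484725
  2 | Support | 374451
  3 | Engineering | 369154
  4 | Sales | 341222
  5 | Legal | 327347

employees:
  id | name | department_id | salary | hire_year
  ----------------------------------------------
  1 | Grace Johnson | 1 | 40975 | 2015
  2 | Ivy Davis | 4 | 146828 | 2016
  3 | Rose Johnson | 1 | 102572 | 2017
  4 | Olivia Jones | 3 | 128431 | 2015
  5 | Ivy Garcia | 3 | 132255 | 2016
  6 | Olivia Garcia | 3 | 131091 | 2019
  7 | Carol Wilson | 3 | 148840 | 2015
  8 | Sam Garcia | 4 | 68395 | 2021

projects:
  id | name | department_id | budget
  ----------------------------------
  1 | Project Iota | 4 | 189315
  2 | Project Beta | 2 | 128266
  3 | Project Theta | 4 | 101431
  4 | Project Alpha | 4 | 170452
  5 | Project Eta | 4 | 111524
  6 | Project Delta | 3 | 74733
SELECT p.name, COUNT(*) AS n FROM employees c JOIN departments p ON c.department_id = p.id GROUP BY p.id, p.name

Execution result:
name | n
Research | 2
Engineering | 4
Sales | 2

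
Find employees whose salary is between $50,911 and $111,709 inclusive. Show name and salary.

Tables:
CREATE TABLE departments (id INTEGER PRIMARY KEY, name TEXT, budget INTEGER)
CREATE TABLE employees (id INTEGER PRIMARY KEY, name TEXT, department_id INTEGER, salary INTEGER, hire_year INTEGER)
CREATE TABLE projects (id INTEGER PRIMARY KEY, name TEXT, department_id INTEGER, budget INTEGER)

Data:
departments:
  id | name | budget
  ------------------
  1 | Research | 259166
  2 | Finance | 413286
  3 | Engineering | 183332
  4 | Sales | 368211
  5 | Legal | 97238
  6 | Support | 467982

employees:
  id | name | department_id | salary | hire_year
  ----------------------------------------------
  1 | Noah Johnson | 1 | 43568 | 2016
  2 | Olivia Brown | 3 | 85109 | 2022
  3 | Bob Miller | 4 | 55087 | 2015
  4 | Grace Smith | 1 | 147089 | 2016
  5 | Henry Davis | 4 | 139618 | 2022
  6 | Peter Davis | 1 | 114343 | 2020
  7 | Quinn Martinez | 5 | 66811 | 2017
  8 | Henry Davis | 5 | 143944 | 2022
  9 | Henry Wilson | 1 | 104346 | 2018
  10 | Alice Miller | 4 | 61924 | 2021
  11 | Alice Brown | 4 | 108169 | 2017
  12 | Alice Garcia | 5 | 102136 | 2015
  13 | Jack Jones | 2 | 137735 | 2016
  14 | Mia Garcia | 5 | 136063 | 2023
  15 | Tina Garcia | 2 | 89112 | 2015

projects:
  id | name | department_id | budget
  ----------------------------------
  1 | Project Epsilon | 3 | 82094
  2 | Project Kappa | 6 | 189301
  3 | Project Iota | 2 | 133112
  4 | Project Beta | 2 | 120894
SELECT name, salary FROM employees WHERE salary BETWEEN 50911 AND 111709

Execution result:
name | salary
Olivia Brown | 85109
Bob Miller | 55087
Quinn Martinez | 66811
Henry Wilson | 104346
Alice Miller | 61924
Alice Brown | 108169
Alice Garcia | 102136
Tina Garcia | 89112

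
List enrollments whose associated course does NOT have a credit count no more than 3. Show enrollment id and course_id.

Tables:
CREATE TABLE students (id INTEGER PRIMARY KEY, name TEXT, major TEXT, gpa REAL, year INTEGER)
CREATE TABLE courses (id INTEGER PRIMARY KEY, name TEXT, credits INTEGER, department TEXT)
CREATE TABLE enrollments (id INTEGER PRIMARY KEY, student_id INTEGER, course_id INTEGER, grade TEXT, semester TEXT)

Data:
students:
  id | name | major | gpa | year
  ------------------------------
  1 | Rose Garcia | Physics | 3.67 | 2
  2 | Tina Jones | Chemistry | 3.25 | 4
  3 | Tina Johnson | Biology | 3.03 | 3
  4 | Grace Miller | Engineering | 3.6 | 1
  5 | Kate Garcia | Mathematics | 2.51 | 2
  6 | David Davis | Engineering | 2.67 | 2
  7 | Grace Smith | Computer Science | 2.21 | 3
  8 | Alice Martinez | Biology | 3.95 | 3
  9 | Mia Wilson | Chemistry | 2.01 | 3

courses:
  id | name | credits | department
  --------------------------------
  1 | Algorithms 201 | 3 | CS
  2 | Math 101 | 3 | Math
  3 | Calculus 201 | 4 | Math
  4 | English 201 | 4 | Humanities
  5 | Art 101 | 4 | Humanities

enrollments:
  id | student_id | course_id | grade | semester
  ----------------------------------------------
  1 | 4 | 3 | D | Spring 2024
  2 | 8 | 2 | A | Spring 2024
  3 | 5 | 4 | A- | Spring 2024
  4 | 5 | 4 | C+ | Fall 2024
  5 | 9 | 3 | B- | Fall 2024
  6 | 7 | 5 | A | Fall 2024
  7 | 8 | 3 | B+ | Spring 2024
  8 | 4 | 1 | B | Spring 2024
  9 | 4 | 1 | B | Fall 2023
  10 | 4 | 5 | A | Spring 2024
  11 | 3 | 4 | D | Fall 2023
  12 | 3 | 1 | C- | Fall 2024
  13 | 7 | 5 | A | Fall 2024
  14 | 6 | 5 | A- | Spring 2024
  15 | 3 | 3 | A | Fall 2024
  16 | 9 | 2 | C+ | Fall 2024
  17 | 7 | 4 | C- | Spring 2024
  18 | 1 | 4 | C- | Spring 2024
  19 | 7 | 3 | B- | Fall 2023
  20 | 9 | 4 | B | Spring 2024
SELECT id, course_id FROM enrollments WHERE course_id NOT IN (SELECT id FROM courses WHERE credits <= 3)

Execution result:
id | course_id
1 | 3
3 | 4
4 | 4
5 | 3
6 | 5
7 | 3
10 | 5
11 | 4
13 | 5
14 | 5
15 | 3
17 | 4
18 | 4
19 | 3
20 | 4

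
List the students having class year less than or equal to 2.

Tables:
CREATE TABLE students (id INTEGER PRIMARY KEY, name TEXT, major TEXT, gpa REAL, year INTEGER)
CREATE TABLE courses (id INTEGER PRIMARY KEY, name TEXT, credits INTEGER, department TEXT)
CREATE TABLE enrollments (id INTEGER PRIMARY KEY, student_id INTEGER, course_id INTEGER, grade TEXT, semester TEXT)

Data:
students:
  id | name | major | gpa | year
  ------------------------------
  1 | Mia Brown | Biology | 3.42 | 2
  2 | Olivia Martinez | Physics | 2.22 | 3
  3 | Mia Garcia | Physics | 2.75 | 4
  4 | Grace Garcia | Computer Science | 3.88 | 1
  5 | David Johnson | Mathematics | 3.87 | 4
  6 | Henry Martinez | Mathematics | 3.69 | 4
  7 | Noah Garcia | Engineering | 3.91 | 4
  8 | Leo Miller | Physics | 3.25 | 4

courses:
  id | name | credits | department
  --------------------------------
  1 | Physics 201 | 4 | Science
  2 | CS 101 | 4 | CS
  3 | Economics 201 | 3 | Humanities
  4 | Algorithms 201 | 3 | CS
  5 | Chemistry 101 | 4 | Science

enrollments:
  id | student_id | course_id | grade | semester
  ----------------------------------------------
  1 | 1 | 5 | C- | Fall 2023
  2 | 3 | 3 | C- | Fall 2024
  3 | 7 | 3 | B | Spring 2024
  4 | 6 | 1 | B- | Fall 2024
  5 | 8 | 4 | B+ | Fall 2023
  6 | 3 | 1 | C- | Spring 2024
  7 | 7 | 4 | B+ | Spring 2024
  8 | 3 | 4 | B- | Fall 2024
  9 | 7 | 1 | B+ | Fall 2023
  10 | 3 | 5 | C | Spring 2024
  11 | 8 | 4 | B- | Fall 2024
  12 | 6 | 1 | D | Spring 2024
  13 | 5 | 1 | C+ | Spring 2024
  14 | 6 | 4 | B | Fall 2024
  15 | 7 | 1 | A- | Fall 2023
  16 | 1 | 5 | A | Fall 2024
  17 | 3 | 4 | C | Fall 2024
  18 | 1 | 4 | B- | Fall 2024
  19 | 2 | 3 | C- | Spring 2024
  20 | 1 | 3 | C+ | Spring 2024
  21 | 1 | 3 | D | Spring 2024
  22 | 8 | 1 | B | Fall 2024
SELECT name, year FROM students WHERE year <= 2

Execution result:
name | year
Mia Brown | 2
Grace Garcia | 1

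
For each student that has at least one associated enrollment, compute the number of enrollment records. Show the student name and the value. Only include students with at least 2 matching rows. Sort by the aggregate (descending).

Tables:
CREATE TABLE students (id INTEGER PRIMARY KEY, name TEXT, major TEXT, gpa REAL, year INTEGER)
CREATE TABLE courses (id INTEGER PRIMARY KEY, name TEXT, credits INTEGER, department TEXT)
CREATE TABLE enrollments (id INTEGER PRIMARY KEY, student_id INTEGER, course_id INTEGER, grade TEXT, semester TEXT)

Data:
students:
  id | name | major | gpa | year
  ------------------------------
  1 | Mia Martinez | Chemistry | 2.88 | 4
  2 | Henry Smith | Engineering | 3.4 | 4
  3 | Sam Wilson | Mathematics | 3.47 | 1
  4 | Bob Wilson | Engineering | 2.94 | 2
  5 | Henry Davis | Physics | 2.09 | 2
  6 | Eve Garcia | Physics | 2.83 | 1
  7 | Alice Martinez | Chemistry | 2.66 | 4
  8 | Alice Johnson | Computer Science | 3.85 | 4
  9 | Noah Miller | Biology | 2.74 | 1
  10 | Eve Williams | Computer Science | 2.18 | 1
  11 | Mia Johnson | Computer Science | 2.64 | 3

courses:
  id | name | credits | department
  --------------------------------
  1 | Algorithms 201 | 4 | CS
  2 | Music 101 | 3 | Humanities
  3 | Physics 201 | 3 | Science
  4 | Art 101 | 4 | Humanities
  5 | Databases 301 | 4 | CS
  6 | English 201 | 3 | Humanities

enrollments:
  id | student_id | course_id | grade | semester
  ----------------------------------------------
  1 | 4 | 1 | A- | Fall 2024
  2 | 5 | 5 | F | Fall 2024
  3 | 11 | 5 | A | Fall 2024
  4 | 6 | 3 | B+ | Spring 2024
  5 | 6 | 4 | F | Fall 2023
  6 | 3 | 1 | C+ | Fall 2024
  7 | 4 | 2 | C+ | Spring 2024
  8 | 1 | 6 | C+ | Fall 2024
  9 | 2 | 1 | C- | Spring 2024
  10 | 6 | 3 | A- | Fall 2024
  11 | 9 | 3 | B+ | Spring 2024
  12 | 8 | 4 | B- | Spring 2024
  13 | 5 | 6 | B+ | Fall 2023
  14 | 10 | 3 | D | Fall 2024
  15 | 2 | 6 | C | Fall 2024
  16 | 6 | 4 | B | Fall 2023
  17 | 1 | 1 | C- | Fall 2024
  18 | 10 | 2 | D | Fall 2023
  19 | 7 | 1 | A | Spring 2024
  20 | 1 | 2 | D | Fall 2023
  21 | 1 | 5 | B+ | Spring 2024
SELECT p.name, COUNT(*) AS n FROM enrollments c JOIN students p ON c.student_id = p.id GROUP BY p.id, p.name HAVING COUNT(*) >= 2 ORDER BY n DESC

Execution result:
name | n
Mia Martinez | 4
Eve Garcia | 4
Henry Smith | 2
Bob Wilson | 2
Henry Davis | 2
Eve Williams | 2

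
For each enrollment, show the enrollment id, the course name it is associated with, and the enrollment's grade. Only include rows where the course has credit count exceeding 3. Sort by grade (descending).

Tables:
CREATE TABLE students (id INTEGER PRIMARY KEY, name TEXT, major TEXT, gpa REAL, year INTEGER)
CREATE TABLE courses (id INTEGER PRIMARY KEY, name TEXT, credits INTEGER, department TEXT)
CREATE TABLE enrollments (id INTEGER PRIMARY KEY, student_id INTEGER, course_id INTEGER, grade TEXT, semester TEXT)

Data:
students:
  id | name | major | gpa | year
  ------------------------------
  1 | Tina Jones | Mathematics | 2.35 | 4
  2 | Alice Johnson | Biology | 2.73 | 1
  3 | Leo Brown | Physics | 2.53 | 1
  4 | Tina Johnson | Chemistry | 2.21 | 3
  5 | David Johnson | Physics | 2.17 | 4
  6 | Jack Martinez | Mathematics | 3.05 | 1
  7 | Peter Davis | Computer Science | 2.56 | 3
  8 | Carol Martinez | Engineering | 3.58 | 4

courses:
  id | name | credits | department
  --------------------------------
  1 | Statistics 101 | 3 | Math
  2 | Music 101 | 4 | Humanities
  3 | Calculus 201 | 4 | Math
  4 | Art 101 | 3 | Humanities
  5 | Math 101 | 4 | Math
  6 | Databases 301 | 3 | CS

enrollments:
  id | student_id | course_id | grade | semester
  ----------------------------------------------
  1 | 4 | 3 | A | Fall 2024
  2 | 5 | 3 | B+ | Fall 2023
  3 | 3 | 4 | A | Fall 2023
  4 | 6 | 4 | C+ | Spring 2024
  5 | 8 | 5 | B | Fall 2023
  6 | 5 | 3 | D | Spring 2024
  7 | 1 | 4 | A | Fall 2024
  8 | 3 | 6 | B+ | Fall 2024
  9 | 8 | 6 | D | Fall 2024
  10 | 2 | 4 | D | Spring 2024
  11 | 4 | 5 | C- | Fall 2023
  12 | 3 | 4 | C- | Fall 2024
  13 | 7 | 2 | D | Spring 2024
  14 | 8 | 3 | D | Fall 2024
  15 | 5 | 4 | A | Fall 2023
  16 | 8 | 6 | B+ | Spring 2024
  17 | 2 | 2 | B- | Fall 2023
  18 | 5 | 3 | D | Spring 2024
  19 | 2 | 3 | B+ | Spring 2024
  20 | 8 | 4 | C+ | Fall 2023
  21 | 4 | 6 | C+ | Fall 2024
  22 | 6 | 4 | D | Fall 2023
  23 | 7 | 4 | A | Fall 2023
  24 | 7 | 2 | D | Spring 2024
SELECT c.id, p.name AS course, c.grade FROM enrollments c JOIN courses p ON c.course_id = p.id WHERE p.credits > 3 ORDER BY c.grade DESC

Execution result:
id | course | grade
6 | Calculus 201 | D
13 | Music 101 | D
14 | Calculus 201 | D
18 | Calculus 201 | D
24 | Music 101 | D
11 | Math 101 | C-
17 | Music 101 | B-
2 | Calculus 201 | B+
19 | Calculus 201 | B+
5 | Math 101 | B
1 | Calculus 201 | A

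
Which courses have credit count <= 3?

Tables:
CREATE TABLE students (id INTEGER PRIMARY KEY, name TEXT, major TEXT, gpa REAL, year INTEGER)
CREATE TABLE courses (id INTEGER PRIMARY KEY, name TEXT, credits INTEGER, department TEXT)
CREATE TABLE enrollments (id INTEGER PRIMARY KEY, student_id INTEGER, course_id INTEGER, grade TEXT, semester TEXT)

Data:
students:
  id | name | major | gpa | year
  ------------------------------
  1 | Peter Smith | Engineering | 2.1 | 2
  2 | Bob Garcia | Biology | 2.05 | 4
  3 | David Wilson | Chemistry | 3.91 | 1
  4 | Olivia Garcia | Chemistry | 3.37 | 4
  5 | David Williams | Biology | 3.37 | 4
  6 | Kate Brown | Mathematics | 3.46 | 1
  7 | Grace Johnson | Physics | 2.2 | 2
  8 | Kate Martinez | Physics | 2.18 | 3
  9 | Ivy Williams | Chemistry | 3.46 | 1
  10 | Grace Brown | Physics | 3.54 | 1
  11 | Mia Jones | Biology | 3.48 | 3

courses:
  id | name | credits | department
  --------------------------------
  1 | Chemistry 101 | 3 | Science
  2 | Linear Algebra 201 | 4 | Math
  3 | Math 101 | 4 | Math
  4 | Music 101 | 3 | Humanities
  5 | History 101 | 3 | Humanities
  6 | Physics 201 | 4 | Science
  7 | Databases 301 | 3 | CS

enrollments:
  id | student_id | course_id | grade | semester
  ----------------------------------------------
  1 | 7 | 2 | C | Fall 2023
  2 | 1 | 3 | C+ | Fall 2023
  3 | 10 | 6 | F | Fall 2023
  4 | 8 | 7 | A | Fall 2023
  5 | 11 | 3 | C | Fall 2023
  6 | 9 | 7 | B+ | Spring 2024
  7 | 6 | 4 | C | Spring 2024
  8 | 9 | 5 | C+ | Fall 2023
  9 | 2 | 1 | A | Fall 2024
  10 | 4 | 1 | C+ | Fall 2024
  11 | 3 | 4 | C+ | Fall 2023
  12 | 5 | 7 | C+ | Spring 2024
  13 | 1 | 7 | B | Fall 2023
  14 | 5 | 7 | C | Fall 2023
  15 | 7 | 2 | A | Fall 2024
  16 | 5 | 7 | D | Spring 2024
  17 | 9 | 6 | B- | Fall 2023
SELECT name, credits FROM courses WHERE credits <= 3

Execution result:
name | credits
Chemistry 101 | 3
Music 101 | 3
History 101 | 3
Databases 301 | 3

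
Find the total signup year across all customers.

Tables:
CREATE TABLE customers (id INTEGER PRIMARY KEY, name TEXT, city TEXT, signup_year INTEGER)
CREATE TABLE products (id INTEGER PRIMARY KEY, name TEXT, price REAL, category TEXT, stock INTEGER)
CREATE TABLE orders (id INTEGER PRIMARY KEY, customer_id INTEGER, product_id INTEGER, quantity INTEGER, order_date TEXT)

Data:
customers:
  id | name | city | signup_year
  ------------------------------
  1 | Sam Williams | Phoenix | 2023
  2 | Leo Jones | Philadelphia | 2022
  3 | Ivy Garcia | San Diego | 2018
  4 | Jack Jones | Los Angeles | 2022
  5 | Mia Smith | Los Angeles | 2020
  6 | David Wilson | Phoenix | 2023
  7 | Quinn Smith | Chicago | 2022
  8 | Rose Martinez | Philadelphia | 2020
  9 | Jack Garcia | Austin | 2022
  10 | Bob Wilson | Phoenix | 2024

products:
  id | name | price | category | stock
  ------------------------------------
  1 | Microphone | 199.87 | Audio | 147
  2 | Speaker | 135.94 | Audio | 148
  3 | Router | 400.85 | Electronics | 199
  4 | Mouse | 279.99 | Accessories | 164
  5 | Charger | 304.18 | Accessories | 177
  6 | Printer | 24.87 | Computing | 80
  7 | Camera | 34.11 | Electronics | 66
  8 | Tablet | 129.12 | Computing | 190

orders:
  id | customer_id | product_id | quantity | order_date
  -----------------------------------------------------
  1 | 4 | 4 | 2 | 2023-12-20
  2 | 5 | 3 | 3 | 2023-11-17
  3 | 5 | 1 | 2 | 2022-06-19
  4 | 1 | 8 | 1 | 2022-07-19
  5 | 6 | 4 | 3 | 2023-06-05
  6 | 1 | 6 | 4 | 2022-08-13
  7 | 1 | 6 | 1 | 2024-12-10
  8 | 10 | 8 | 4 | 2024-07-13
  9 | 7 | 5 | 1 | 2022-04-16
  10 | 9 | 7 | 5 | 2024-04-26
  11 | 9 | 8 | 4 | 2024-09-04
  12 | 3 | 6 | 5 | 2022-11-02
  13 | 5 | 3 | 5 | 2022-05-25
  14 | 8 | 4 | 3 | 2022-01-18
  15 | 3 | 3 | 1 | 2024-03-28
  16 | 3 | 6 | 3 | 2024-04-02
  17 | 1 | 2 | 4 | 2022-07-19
SELECT SUM(signup_year) FROM customers

Execution result:
20216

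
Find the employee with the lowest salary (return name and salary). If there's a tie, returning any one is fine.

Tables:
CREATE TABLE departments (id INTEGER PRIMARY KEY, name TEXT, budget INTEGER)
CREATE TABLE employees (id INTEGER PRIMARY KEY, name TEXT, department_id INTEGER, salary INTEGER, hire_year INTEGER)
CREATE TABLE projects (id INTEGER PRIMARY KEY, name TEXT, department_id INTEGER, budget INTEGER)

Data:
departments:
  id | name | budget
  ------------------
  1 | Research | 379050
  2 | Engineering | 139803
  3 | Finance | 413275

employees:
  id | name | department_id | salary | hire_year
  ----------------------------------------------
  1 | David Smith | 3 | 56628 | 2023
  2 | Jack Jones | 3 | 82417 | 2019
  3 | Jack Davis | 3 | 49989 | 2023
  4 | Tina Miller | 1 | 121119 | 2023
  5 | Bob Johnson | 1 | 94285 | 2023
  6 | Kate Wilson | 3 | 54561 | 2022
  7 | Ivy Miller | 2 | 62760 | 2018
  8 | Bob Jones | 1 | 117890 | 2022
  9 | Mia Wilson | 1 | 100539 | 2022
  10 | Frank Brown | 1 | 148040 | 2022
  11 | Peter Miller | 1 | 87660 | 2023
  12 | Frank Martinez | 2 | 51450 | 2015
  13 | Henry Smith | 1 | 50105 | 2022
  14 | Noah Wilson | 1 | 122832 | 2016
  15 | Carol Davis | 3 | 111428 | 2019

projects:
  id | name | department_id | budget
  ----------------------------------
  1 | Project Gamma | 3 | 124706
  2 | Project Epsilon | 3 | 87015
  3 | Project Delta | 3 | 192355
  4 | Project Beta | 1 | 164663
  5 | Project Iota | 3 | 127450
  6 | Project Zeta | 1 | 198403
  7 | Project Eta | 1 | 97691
SELECT name, salary FROM employees ORDER BY salary ASC LIMIT 1

Execution result:
name | salary
Jack Davis | 49989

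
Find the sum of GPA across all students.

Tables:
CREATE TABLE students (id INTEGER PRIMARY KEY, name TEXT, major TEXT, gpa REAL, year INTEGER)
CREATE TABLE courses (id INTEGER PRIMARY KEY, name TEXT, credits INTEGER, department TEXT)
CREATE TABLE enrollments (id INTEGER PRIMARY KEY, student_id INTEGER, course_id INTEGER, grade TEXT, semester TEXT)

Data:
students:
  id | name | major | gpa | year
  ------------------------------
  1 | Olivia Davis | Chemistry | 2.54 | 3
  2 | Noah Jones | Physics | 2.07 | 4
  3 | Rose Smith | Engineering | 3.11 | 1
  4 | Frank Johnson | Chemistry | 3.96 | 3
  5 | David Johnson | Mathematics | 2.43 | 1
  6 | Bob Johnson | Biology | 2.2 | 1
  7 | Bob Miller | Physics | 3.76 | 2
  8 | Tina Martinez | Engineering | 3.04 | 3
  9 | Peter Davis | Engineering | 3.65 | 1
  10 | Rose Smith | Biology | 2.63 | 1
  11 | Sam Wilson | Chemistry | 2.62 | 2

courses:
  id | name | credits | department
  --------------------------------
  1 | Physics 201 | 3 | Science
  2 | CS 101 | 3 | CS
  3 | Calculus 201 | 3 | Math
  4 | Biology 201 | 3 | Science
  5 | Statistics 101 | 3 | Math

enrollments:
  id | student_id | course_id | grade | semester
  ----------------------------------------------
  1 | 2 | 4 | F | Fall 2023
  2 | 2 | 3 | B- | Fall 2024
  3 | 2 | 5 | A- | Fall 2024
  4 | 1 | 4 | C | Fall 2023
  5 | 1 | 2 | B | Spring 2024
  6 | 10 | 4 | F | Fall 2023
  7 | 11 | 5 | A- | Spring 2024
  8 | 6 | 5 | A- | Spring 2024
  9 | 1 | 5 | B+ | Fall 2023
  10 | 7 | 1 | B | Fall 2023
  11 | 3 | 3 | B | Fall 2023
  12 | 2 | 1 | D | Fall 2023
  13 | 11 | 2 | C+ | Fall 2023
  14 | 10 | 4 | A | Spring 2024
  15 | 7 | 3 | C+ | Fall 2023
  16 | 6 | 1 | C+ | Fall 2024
SELECT SUM(gpa) FROM students

Execution result:
32.01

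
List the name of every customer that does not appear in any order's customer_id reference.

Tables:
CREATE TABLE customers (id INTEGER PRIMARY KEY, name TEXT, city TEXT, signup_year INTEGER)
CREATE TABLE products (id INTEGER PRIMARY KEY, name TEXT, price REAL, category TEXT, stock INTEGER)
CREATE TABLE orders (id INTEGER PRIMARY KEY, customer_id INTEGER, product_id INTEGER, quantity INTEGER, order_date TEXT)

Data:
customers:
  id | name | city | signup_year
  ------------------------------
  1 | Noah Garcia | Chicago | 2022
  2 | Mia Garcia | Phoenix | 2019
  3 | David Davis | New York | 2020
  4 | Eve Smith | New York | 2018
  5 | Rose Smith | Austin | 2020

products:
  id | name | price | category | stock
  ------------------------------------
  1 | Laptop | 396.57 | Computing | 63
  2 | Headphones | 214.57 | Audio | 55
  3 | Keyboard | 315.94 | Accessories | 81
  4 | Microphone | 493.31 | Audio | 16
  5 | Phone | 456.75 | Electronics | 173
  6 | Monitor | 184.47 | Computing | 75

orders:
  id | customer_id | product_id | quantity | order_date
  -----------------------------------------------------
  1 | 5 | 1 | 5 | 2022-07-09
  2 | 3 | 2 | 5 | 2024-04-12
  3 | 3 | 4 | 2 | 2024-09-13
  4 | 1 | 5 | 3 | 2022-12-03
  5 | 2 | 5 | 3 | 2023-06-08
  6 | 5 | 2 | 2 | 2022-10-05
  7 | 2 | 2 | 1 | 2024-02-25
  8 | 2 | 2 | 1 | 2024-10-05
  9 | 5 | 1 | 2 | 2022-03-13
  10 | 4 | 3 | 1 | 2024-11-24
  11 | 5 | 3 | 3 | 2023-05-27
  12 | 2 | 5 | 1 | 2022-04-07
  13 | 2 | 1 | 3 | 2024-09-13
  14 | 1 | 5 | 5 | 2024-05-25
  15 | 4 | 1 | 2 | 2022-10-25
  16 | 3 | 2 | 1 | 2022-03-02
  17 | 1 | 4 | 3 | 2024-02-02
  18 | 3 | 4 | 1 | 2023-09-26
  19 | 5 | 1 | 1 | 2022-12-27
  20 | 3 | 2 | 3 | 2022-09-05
SELECT p.name FROM customers p LEFT JOIN orders c ON c.customer_id = p.id WHERE c.id IS NULL

Execution result:
(no rows)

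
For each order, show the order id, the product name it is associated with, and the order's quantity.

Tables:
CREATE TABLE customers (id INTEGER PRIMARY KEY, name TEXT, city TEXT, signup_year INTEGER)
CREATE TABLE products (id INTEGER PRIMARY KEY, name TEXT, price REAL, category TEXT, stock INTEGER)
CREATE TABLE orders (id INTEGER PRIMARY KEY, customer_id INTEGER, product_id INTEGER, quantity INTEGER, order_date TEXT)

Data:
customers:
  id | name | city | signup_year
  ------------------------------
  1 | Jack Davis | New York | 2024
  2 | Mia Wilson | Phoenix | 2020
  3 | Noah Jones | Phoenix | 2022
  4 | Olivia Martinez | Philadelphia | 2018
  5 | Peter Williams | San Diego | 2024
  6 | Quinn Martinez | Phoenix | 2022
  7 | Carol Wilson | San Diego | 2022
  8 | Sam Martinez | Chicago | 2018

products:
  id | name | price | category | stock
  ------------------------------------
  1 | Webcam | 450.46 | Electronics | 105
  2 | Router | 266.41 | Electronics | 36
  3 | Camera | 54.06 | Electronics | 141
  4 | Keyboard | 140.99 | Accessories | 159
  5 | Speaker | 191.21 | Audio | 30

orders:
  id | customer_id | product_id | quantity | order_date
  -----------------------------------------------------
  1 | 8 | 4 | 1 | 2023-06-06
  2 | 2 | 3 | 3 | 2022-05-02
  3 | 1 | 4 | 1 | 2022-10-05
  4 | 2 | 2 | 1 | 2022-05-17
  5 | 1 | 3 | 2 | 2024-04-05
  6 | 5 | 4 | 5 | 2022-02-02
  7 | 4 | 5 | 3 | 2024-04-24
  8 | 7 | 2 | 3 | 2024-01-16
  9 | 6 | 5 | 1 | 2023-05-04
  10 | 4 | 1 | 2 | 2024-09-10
SELECT c.id, p.name AS product, c.quantity FROM orders c JOIN products p ON c.product_id = p.id

Execution result:
id | product | quantity
1 | Keyboard | 1
2 | Camera | 3
3 | Keyboard | 1
4 | Router | 1
5 | Camera | 2
6 | Keyboard | 5
7 | Speaker | 3
8 | Router | 3
9 | Speaker | 1
10 | Webcam | 2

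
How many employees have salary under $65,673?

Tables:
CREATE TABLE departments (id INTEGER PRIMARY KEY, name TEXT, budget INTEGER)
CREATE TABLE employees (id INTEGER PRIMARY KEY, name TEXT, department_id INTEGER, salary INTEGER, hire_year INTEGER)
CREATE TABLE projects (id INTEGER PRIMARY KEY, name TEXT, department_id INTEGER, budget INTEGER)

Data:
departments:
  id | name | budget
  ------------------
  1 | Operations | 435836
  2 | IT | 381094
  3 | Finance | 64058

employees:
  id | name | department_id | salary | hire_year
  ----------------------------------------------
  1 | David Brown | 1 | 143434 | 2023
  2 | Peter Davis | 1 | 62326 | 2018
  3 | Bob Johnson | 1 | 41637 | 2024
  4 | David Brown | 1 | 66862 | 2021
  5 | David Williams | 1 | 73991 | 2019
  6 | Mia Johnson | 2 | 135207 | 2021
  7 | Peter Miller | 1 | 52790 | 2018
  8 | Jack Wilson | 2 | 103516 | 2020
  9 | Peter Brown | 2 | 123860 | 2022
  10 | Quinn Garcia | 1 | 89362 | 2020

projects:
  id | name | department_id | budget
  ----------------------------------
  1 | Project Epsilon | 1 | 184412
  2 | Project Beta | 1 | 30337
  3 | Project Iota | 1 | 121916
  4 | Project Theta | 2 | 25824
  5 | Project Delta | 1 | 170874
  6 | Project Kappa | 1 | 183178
SELECT COUNT(*) FROM employees WHERE salary < 65673

Execution result:
3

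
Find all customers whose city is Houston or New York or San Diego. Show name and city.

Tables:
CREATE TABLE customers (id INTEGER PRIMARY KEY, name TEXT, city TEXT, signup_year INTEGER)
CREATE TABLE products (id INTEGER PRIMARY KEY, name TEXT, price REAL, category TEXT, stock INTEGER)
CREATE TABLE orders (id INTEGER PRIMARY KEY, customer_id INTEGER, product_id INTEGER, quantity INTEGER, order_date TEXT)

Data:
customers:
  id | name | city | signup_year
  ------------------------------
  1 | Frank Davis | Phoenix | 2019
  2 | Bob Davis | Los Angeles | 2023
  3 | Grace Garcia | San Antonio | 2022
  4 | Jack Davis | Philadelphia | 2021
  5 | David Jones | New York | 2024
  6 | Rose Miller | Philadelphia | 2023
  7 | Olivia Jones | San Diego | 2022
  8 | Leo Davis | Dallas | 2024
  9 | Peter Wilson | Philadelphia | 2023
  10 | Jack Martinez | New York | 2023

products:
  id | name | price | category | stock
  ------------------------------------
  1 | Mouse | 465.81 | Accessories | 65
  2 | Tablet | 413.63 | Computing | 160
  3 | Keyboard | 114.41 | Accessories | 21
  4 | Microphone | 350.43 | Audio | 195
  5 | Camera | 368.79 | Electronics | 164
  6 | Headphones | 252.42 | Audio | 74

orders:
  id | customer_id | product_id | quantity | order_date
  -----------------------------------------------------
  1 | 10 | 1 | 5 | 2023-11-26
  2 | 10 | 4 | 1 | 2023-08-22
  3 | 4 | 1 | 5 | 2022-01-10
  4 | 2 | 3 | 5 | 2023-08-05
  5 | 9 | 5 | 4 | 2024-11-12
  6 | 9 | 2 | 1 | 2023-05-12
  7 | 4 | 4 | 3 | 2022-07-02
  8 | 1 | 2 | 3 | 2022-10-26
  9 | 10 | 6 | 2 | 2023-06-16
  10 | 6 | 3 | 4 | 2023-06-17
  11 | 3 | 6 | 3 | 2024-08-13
SELECT name, city FROM customers WHERE city IN ('Houston', 'New York', 'San Diego')

Execution result:
name | city
David Jones | New York
Olivia Jones | San Diego
Jack Martinez | New York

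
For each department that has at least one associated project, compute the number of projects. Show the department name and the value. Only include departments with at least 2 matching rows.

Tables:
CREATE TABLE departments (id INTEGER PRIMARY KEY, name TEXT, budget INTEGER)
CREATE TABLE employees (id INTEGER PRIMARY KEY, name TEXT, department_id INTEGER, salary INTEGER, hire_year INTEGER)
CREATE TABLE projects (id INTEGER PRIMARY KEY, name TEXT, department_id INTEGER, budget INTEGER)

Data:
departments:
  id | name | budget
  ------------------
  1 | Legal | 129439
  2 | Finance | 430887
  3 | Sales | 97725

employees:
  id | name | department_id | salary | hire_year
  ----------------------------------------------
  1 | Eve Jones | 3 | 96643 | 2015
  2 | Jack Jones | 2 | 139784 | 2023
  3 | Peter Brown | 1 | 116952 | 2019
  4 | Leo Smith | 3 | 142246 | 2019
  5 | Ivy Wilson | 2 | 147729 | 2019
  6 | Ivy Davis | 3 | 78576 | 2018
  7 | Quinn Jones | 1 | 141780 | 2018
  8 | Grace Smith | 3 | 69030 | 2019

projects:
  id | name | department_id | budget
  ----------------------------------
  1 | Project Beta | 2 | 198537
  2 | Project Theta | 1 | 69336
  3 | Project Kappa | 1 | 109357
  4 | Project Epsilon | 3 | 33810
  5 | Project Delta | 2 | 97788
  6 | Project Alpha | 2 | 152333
SELECT p.name, COUNT(*) AS n FROM projects c JOIN departments p ON c.department_id = p.id GROUP BY p.id, p.name HAVING COUNT(*) >= 2

Execution result:
name | n
Legal | 2
Finance | 3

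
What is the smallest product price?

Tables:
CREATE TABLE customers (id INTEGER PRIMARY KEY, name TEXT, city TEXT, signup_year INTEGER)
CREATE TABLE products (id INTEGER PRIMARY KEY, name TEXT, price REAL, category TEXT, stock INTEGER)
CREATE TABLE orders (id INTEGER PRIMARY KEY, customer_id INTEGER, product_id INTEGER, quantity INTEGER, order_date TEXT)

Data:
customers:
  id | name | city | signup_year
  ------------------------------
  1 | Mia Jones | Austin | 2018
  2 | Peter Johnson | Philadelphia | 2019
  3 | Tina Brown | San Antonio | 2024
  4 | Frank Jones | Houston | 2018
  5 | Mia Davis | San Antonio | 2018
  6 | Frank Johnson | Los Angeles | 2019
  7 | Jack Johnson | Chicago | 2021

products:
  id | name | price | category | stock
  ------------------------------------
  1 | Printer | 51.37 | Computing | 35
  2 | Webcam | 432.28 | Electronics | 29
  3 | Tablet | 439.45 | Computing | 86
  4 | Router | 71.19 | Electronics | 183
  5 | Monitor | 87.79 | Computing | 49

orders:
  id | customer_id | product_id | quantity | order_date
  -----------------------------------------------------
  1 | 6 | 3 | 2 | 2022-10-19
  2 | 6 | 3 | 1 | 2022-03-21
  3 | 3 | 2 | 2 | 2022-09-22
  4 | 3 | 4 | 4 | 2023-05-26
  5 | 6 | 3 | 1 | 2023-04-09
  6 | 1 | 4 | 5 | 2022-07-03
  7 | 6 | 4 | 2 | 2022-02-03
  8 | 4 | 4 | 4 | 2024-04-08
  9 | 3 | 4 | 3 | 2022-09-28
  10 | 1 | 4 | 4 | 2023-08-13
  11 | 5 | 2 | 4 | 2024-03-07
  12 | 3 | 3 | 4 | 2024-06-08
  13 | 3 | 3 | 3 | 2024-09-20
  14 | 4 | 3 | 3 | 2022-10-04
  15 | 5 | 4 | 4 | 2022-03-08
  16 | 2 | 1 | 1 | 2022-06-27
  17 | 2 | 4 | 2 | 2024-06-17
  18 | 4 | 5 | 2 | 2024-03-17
SELECT MIN(price) FROM products

Execution result:
51.37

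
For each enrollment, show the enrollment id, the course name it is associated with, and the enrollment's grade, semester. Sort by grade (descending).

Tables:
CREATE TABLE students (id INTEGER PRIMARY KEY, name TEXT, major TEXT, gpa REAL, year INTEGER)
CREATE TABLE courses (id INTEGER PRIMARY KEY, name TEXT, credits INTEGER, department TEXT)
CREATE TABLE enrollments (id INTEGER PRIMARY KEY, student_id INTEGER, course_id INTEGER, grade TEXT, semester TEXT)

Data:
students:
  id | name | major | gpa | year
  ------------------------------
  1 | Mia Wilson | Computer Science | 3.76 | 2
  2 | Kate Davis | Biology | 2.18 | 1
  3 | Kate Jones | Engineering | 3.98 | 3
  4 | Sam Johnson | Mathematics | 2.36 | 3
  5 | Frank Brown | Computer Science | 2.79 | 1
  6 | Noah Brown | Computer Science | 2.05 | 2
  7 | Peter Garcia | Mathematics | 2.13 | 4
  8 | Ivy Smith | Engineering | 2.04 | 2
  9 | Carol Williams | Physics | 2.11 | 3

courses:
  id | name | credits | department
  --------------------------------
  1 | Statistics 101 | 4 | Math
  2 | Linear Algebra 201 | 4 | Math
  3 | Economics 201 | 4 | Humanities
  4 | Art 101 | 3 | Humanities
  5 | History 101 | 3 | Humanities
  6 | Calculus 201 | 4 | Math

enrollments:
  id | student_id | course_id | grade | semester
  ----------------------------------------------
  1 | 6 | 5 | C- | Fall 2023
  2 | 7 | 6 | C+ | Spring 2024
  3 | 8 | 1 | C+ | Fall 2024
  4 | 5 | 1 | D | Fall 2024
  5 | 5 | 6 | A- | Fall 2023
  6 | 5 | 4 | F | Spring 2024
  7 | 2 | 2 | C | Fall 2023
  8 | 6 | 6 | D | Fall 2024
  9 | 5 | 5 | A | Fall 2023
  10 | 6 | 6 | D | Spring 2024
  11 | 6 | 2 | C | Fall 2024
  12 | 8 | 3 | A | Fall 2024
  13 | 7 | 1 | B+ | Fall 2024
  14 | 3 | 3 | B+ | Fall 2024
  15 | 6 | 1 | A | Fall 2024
SELECT c.id, p.name AS course, c.grade, c.semester FROM enrollments c JOIN courses p ON c.course_id = p.id ORDER BY c.grade DESC

Execution result:
id | course | grade | semester
6 | Art 101 | F | Spring 2024
4 | Statistics 101 | D | Fall 2024
8 | Calculus 201 | D | Fall 2024
10 | Calculus 201 | D | Spring 2024
1 | History 101 | C- | Fall 2023
2 | Calculus 201 | C+ | Spring 2024
3 | Statistics 101 | C+ | Fall 2024
7 | Linear Algebra 201 | C | Fall 2023
11 | Linear Algebra 201 | C | Fall 2024
13 | Statistics 101 | B+ | Fall 2024
14 | Economics 201 | B+ | Fall 2024
5 | Calculus 201 | A- | Fall 2023
9 | History 101 | A | Fall 2023
12 | Economics 201 | A | Fall 2024
15 | Statistics 101 | A | Fall 2024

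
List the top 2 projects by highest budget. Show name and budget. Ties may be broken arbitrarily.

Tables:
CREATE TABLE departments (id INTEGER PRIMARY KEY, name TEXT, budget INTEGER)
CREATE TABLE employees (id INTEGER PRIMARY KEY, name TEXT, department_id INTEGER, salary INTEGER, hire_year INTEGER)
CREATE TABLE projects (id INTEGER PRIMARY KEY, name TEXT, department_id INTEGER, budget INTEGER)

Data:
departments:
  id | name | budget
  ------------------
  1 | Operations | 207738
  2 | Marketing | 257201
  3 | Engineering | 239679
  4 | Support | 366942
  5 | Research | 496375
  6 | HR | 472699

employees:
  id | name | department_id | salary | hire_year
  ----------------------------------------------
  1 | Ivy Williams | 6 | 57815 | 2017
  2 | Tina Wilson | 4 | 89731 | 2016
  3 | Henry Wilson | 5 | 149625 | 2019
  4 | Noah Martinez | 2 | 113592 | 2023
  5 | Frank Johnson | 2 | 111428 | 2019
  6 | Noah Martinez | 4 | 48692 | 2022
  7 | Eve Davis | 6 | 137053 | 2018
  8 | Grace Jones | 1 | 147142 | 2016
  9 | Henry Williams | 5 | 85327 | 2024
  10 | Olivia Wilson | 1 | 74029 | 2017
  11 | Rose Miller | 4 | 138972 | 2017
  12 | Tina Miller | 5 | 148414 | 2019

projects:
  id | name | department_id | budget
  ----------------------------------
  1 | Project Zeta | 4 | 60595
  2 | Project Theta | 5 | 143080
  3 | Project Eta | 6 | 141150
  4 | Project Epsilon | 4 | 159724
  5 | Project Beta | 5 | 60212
SELECT name, budget FROM projects ORDER BY budget DESC LIMIT 2

Execution result:
name | budget
Project Epsilon | 159724
Project Theta | 143080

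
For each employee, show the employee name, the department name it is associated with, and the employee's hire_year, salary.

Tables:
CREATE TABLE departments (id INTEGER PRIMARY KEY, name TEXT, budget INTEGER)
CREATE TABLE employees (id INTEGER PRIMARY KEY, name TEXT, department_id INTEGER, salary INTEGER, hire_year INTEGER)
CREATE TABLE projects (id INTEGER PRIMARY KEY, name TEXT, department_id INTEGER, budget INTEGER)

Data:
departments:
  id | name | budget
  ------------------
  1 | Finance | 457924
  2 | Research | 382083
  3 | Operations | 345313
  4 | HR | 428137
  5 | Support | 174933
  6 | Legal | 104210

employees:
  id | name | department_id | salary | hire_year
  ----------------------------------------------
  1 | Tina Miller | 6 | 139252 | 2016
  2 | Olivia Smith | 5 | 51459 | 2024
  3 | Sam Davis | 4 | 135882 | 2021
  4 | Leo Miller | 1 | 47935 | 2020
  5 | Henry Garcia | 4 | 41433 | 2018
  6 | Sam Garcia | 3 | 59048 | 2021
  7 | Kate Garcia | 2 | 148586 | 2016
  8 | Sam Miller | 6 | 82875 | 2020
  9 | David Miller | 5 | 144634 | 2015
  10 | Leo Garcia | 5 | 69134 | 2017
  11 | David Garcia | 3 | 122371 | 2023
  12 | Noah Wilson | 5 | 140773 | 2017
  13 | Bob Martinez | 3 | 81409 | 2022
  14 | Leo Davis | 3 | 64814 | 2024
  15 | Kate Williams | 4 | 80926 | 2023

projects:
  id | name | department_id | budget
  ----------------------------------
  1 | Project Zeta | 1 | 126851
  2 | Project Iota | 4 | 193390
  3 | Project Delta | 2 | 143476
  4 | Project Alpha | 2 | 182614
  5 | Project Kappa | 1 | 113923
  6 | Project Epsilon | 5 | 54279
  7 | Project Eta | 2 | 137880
SELECT c.name, p.name AS department, c.hire_year, c.salary FROM employees c JOIN departments p ON c.department_id = p.id

Execution result:
name | department | hire_year | salary
Tina Miller | Legal | 2016 | 139252
Olivia Smith | Support | 2024 | 51459
Sam Davis | HR | 2021 | 135882
Leo Miller | Finance | 2020 | 47935
Henry Garcia | HR | 2018 | 41433
Sam Garcia | Operations | 2021 | 59048
Kate Garcia | Research | 2016 | 148586
Sam Miller | Legal | 2020 | 82875
David Miller | Support | 2015 | 144634
Leo Garcia | Support | 2017 | 69134
David Garcia | Operations | 2023 | 122371
Noah Wilson | Support | 2017 | 140773
Bob Martinez | Operations | 2022 | 81409
Leo Davis | Operations | 2024 | 64814
Kate Williams | HR | 2023 | 80926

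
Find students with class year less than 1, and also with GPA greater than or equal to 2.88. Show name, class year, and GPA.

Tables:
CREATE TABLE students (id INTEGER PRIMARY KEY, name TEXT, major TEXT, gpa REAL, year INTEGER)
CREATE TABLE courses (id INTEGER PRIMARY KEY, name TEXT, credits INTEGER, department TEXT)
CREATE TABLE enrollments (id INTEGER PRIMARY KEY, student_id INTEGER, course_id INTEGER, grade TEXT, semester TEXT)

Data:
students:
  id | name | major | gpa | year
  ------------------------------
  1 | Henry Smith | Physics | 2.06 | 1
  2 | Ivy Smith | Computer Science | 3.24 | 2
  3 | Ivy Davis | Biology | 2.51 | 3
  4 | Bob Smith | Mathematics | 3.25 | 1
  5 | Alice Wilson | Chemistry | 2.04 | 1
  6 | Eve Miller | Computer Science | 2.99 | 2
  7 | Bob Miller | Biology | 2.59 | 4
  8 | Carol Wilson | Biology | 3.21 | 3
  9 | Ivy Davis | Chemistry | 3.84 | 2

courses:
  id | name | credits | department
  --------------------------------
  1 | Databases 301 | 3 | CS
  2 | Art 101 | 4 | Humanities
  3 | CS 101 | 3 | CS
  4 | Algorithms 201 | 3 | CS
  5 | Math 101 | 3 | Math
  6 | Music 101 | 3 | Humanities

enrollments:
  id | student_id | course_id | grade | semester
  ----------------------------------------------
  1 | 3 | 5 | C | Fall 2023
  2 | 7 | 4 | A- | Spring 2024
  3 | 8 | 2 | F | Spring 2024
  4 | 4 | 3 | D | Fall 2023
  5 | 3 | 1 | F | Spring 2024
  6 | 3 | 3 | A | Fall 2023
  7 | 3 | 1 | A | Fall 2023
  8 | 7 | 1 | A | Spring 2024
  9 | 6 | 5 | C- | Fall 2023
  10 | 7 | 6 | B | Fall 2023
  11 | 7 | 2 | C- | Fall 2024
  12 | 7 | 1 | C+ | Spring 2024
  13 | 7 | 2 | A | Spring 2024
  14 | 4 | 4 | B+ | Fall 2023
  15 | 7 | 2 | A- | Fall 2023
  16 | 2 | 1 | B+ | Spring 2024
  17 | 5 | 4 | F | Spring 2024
SELECT name, year, gpa FROM students WHERE year < 1 AND gpa >= 2.88

Execution result:
(no rows)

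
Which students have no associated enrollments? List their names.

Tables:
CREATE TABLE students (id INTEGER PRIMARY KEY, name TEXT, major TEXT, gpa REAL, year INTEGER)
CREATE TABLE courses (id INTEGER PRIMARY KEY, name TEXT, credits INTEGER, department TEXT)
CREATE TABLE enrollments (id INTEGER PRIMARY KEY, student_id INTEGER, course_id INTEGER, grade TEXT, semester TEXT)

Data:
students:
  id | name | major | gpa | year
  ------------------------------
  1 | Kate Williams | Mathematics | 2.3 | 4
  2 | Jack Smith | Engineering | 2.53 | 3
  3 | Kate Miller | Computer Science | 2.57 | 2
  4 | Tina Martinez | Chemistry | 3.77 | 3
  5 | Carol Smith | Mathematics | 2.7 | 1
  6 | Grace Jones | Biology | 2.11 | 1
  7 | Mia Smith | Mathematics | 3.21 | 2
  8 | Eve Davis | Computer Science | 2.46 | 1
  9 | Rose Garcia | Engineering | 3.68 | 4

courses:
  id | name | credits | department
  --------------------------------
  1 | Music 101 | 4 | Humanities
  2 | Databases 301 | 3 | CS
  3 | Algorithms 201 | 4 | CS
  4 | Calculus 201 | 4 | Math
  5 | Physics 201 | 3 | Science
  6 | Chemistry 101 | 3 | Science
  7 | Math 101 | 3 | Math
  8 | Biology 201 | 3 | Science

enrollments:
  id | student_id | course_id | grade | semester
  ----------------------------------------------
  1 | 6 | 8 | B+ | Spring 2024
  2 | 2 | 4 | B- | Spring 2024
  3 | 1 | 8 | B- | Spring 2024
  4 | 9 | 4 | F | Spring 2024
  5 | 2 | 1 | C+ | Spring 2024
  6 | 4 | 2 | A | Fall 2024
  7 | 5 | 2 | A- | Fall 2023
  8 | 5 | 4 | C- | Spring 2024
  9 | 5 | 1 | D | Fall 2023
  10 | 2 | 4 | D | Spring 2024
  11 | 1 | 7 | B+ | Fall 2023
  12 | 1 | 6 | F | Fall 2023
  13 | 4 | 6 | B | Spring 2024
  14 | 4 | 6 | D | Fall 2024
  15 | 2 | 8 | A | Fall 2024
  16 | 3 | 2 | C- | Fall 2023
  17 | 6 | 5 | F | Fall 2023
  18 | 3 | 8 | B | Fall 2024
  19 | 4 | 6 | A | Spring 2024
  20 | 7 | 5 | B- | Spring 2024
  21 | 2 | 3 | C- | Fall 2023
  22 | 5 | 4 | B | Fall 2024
SELECT p.name FROM students p LEFT JOIN enrollments c ON c.student_id = p.id WHERE c.id IS NULL

Execution result:
Eve Davis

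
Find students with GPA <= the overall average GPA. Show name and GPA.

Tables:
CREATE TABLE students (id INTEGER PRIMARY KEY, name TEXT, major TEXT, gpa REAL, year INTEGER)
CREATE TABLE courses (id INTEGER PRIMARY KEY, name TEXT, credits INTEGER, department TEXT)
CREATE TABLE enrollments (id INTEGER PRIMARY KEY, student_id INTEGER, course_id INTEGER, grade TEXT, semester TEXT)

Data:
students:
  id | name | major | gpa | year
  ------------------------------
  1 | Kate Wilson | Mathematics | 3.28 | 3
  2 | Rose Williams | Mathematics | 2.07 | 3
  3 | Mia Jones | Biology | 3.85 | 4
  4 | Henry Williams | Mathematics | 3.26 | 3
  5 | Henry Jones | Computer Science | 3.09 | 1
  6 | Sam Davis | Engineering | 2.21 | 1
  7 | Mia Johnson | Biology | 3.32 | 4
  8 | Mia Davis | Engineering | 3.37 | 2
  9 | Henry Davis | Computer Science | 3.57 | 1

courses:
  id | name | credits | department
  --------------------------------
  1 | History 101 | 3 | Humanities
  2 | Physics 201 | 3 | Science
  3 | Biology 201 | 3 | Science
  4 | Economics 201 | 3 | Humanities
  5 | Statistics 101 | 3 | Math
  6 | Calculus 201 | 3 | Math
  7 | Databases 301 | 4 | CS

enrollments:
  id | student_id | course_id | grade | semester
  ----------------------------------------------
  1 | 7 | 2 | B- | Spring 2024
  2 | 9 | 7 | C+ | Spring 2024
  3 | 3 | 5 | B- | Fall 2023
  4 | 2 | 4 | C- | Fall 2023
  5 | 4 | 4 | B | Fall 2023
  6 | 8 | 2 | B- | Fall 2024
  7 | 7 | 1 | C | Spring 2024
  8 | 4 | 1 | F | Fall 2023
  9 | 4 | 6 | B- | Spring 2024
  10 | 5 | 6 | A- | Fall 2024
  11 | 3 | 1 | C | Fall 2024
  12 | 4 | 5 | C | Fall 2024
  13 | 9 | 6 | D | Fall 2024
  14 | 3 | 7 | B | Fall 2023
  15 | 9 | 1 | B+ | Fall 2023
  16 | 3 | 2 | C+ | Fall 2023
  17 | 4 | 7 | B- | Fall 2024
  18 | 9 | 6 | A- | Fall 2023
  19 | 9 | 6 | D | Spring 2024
SELECT name, gpa FROM students WHERE gpa <= (SELECT AVG(gpa) FROM students)

Execution result:
name | gpa
Rose Williams | 2.07
Henry Jones | 3.09
Sam Davis | 2.21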